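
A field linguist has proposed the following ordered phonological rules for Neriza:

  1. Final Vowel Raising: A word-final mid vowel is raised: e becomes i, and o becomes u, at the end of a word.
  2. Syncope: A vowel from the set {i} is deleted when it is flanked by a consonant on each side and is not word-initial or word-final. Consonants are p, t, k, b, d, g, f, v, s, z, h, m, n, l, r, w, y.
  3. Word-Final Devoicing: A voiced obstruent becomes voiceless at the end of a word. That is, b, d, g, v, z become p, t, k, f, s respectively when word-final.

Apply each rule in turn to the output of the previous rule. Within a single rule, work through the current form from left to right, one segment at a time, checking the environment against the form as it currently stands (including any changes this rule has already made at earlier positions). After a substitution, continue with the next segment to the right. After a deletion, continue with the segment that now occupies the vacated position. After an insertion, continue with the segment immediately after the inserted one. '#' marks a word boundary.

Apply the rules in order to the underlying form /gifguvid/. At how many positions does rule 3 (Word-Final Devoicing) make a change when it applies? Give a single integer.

1 Final Vowel Raising: no change — [gifguvid]
2 Syncope: [gifguvid] → [gfguvd]
3 Word-Final Devoicing: [gfguvd] → [gfguvt]
Rule 3 changed 1 position(s).

1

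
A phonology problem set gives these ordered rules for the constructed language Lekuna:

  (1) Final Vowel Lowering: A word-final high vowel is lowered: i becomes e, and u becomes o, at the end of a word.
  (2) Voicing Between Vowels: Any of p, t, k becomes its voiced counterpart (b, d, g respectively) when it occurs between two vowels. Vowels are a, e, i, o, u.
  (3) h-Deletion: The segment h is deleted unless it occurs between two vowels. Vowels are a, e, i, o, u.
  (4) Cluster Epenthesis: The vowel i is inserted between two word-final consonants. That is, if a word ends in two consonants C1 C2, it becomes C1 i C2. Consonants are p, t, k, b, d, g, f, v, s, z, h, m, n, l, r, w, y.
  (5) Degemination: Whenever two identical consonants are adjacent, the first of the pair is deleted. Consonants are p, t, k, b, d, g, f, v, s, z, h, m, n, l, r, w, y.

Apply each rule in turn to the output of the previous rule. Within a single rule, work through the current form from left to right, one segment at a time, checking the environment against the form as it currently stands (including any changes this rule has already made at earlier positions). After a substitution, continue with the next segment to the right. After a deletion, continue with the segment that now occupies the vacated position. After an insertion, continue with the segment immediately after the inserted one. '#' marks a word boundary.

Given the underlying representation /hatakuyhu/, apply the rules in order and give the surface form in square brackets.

(1) Final Vowel Lowering: [hatakuyhu] → [hatakuyho]
(2) Voicing Between Vowels: [hatakuyho] → [hadaguyho]
(3) h-Deletion: [hadaguyho] → [adaguyo]
(4) Cluster Epenthesis: no change — [adaguyo]
(5) Degemination: no change — [adaguyo]

[adaguyo]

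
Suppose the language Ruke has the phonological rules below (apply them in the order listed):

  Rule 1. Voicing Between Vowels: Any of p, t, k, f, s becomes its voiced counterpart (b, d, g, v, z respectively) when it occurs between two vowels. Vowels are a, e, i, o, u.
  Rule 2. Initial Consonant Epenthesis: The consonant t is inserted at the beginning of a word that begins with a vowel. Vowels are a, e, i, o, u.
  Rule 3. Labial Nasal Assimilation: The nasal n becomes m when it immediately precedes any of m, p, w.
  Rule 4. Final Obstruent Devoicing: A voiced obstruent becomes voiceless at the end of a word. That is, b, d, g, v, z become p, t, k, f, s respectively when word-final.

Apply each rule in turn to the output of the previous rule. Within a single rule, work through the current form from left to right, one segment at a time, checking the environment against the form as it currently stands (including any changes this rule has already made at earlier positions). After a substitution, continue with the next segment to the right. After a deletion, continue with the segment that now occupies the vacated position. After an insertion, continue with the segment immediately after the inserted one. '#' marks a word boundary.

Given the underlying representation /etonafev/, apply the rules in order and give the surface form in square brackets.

Rule 1 Voicing Between Vowels: [etonafev] → [edonavev]
Rule 2 Initial Consonant Epenthesis: [edonavev] → [tedonavev]
Rule 3 Labial Nasal Assimilation: no change — [tedonavev]
Rule 4 Final Obstruent Devoicing: [tedonavev] → [tedonavef]

[tedonavef]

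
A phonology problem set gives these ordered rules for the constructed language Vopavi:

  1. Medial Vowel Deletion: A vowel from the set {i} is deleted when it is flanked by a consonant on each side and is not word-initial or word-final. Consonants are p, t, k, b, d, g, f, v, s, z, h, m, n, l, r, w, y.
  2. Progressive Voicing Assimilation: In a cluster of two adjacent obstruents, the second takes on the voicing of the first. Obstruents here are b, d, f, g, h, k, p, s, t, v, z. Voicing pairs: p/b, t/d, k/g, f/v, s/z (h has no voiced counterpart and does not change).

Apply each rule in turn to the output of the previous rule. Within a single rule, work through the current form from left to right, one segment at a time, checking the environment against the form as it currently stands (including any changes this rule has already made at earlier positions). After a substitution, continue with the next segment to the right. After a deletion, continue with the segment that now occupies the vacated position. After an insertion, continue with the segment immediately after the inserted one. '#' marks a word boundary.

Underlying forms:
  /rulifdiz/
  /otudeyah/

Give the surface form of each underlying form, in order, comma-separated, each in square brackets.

/rulifdiz/:
  1 Medial Vowel Deletion: [rulifdiz] → [rulfdz]
  2 Progressive Voicing Assimilation: [rulfdz] → [rulfts]
/otudeyah/:
  1 Medial Vowel Deletion: no change — [otudeyah]
  2 Progressive Voicing Assimilation: no change — [otudeyah]

[rulfts], [otudeyah]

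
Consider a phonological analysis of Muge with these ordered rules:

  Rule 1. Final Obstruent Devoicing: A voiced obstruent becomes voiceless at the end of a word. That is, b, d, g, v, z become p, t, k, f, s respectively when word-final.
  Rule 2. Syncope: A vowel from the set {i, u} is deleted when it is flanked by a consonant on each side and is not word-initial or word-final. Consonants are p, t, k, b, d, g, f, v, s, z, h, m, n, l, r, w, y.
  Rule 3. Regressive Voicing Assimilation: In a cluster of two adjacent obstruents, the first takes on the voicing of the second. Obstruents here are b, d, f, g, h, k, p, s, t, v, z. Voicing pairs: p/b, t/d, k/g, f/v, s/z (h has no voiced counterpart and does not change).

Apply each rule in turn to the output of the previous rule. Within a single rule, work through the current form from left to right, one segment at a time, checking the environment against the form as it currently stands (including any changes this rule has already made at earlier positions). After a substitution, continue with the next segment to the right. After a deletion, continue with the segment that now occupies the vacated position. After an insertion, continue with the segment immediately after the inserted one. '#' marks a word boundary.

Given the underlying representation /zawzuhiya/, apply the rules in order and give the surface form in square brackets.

[zawshya]

Rule 1 Final Obstruent Devoicing: no change — [zawzuhiya]
Rule 2 Syncope: [zawzuhiya] → [zawzhya]
Rule 3 Regressive Voicing Assimilation: [zawzhya] → [zawshya]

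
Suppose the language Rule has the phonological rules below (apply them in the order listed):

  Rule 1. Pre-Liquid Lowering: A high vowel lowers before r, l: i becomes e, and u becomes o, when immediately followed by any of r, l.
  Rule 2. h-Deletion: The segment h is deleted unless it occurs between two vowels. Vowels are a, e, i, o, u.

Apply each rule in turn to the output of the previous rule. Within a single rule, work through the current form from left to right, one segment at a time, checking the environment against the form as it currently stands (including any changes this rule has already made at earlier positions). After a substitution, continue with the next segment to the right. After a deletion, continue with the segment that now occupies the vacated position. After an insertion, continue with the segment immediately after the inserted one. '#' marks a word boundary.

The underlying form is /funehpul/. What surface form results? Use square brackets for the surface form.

Rule 1 Pre-Liquid Lowering: [funehpul] → [funehpol]
Rule 2 h-Deletion: [funehpol] → [funepol]

[funepol]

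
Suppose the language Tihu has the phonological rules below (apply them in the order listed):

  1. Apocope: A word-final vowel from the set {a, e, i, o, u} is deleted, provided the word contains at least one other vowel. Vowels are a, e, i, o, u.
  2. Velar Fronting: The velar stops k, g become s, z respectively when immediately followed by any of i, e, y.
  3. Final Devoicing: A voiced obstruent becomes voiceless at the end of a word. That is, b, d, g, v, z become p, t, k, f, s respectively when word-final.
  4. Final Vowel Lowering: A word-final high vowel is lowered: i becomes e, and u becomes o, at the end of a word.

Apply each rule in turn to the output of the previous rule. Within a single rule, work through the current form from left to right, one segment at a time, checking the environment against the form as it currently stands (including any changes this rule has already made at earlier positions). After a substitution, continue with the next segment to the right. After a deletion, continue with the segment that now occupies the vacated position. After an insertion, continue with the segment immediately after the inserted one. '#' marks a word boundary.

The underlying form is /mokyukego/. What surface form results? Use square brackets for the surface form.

[mosyusek]

1 Apocope: [mokyukego] → [mokyukeg]
2 Velar Fronting: [mokyukeg] → [mosyuseg]
3 Final Devoicing: [mosyuseg] → [mosyusek]
4 Final Vowel Lowering: no change — [mosyusek]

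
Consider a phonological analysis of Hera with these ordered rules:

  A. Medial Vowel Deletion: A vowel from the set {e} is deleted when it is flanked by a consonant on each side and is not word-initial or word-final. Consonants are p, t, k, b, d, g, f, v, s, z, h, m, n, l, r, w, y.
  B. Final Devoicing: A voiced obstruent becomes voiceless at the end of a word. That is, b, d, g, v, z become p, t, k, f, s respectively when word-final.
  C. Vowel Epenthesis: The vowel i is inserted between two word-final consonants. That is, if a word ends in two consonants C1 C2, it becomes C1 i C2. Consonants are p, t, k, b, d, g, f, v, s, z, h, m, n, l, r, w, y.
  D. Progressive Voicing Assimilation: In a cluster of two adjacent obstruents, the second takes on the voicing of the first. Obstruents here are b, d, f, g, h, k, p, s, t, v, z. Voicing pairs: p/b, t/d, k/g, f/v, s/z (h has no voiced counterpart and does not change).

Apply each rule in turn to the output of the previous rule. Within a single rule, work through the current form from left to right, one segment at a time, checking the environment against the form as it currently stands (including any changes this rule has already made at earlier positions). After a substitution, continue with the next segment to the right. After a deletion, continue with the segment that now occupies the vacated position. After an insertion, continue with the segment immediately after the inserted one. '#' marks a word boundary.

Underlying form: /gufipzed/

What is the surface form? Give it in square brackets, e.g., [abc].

[gufipsit]

A Medial Vowel Deletion: [gufipzed] → [gufipzd]
B Final Devoicing: [gufipzd] → [gufipzt]
C Vowel Epenthesis: [gufipzt] → [gufipzit]
D Progressive Voicing Assimilation: [gufipzit] → [gufipsit]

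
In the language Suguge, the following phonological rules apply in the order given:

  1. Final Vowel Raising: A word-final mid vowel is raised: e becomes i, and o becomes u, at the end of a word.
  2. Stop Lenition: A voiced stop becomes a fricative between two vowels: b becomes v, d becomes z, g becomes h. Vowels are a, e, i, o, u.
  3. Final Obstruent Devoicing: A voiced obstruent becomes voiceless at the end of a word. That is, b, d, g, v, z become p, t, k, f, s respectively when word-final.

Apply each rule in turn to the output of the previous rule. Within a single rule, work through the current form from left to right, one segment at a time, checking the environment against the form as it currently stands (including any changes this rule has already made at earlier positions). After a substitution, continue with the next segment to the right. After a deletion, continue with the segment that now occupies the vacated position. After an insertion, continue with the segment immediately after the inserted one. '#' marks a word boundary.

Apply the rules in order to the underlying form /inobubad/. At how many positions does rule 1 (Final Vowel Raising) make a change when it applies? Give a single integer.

0

1 Final Vowel Raising: no change — [inobubad]
2 Stop Lenition: [inobubad] → [inovuvad]
3 Final Obstruent Devoicing: [inovuvad] → [inovuvat]
Rule 1 changed 0 position(s).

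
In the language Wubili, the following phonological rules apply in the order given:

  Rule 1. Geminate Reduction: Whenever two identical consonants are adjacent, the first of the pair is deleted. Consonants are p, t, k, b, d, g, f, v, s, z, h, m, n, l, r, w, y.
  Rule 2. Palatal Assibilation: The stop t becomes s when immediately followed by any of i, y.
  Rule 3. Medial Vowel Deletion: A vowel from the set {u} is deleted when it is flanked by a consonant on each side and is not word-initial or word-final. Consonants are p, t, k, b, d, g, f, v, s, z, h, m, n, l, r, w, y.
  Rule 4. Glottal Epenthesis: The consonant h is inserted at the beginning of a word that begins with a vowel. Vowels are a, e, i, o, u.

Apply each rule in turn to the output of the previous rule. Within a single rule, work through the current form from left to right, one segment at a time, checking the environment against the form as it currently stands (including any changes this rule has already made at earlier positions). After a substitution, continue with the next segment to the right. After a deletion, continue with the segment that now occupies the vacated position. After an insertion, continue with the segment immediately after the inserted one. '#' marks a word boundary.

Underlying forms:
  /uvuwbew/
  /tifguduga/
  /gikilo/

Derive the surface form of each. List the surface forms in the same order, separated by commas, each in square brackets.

/uvuwbew/:
  Rule 1 Geminate Reduction: no change — [uvuwbew]
  Rule 2 Palatal Assibilation: no change — [uvuwbew]
  Rule 3 Medial Vowel Deletion: [uvuwbew] → [uvwbew]
  Rule 4 Glottal Epenthesis: [uvwbew] → [huvwbew]
/tifguduga/:
  Rule 1 Geminate Reduction: no change — [tifguduga]
  Rule 2 Palatal Assibilation: [tifguduga] → [sifguduga]
  Rule 3 Medial Vowel Deletion: [sifguduga] → [sifgdga]
  Rule 4 Glottal Epenthesis: no change — [sifgdga]
/gikilo/:
  Rule 1 Geminate Reduction: no change — [gikilo]
  Rule 2 Palatal Assibilation: no change — [gikilo]
  Rule 3 Medial Vowel Deletion: no change — [gikilo]
  Rule 4 Glottal Epenthesis: no change — [gikilo]

[huvwbew], [sifgdga], [gikilo]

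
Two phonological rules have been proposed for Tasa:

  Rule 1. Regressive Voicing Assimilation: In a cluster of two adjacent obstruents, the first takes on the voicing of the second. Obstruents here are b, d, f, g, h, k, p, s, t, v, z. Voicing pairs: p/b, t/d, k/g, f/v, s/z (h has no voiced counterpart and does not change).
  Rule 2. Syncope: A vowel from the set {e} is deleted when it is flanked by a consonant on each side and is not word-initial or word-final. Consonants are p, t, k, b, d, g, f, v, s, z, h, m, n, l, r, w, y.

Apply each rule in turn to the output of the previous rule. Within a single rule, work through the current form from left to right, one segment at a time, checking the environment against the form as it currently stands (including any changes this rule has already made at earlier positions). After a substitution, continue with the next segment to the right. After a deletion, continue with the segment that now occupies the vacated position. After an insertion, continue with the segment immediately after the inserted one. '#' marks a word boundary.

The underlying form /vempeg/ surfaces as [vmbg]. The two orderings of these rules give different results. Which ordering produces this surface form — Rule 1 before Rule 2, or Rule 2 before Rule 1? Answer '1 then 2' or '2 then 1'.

Order 1 then 2:
  1 Regressive Voicing Assimilation: no change — [vempeg]
  2 Syncope: [vempeg] → [vmpg]
  result: [vmpg]
Order 2 then 1:
  2 Syncope: [vempeg] → [vmpg]
  1 Regressive Voicing Assimilation: [vmpg] → [vmbg]
  result: [vmbg]

2 then 1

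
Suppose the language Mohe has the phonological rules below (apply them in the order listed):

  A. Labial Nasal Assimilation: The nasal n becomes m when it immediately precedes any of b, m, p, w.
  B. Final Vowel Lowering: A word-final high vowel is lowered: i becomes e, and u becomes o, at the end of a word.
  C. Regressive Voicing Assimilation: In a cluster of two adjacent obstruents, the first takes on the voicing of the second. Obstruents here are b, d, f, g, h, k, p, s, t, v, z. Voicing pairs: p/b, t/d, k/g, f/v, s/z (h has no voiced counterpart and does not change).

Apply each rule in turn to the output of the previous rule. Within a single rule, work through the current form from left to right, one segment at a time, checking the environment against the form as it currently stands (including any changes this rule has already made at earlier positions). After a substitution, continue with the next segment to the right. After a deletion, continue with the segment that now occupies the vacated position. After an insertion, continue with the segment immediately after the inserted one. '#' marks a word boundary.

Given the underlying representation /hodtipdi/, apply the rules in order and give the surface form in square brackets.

A Labial Nasal Assimilation: no change — [hodtipdi]
B Final Vowel Lowering: [hodtipdi] → [hodtipde]
C Regressive Voicing Assimilation: [hodtipde] → [hottibde]

[hottibde]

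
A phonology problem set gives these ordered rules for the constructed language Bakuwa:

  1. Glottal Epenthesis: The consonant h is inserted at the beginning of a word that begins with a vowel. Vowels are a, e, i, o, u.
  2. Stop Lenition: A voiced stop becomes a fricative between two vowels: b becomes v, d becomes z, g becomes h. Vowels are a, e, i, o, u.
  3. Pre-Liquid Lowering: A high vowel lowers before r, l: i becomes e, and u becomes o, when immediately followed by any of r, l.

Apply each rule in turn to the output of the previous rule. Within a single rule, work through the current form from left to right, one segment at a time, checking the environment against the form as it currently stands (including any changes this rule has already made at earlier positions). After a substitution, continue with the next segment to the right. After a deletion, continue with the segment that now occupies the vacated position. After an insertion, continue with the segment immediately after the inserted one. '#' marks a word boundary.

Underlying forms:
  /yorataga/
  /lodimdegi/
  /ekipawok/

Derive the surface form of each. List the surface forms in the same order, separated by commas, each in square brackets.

[yorataha], [lozimdehi], [hekipawok]

/yorataga/:
  1 Glottal Epenthesis: no change — [yorataga]
  2 Stop Lenition: [yorataga] → [yorataha]
  3 Pre-Liquid Lowering: no change — [yorataha]
/lodimdegi/:
  1 Glottal Epenthesis: no change — [lodimdegi]
  2 Stop Lenition: [lodimdegi] → [lozimdehi]
  3 Pre-Liquid Lowering: no change — [lozimdehi]
/ekipawok/:
  1 Glottal Epenthesis: [ekipawok] → [hekipawok]
  2 Stop Lenition: no change — [hekipawok]
  3 Pre-Liquid Lowering: no change — [hekipawok]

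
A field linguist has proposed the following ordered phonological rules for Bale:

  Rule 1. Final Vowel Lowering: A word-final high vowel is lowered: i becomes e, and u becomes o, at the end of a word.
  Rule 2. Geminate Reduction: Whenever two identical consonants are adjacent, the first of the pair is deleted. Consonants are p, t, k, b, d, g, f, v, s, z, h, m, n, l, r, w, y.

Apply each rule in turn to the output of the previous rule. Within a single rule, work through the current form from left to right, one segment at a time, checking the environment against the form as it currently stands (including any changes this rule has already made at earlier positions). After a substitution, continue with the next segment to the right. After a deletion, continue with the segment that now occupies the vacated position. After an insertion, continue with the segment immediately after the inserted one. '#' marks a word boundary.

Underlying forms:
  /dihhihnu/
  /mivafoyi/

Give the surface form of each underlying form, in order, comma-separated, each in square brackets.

[dihihno], [mivafoye]

/dihhihnu/:
  Rule 1 Final Vowel Lowering: [dihhihnu] → [dihhihno]
  Rule 2 Geminate Reduction: [dihhihno] → [dihihno]
/mivafoyi/:
  Rule 1 Final Vowel Lowering: [mivafoyi] → [mivafoye]
  Rule 2 Geminate Reduction: no change — [mivafoye]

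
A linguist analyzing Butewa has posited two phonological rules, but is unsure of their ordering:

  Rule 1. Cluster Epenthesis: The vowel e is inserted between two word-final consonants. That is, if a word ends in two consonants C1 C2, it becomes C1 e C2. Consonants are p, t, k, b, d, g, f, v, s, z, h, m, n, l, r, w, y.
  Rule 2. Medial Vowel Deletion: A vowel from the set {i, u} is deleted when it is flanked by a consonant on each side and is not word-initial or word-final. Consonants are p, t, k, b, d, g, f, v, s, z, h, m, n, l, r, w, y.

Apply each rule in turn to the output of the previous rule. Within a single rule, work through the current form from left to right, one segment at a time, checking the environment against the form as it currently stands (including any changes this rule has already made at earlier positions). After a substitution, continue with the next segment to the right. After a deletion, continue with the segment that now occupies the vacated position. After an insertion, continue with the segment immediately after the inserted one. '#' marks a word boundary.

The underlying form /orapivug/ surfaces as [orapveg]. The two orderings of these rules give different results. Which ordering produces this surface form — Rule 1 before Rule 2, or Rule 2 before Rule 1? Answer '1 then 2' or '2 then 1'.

Order 1 then 2:
  1 Cluster Epenthesis: no change — [orapivug]
  2 Medial Vowel Deletion: [orapivug] → [orapvg]
  result: [orapvg]
Order 2 then 1:
  2 Medial Vowel Deletion: [orapivug] → [orapvg]
  1 Cluster Epenthesis: [orapvg] → [orapveg]
  result: [orapveg]

2 then 1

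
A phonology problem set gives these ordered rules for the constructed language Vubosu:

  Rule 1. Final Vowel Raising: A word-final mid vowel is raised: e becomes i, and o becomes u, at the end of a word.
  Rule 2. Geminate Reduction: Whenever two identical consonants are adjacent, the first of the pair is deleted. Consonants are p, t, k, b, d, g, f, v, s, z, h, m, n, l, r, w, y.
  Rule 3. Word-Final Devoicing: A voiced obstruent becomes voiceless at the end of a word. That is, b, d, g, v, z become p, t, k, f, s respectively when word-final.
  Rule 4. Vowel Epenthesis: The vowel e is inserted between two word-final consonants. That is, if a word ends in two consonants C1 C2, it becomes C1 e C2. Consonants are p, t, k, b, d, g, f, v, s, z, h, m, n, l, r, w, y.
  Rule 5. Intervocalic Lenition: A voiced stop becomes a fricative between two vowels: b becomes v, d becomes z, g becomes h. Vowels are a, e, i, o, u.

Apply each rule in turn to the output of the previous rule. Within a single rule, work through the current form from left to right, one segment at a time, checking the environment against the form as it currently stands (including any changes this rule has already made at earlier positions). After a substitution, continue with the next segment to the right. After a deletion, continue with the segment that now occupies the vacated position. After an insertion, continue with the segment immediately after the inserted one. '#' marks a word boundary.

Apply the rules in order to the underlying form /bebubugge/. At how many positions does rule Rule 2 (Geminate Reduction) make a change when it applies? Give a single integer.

1

Rule 1 Final Vowel Raising: [bebubugge] → [bebubuggi]
Rule 2 Geminate Reduction: [bebubuggi] → [bebubugi]
Rule 3 Word-Final Devoicing: no change — [bebubugi]
Rule 4 Vowel Epenthesis: no change — [bebubugi]
Rule 5 Intervocalic Lenition: [bebubugi] → [bevuvuhi]
Rule Rule 2 changed 1 position(s).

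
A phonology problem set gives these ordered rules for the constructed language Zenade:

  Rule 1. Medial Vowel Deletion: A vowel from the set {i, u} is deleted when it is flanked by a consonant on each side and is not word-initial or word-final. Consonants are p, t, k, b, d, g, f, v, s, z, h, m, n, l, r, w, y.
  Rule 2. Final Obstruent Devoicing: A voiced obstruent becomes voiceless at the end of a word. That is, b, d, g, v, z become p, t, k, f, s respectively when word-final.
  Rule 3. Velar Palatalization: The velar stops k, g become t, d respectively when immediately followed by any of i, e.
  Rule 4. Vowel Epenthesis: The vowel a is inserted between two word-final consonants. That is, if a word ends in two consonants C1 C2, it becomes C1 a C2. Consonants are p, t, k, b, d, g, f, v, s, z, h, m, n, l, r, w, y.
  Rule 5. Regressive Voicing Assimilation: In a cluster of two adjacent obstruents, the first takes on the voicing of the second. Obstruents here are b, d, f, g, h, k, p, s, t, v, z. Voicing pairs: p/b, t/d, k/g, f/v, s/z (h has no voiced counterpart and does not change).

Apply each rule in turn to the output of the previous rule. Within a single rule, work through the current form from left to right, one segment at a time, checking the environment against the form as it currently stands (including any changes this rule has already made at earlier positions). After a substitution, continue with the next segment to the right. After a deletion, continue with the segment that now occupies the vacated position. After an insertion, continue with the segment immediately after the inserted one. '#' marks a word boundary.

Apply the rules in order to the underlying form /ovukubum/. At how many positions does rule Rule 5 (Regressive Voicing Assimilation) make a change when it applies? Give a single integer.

Rule 1 Medial Vowel Deletion: [ovukubum] → [ovkbm]
Rule 2 Final Obstruent Devoicing: no change — [ovkbm]
Rule 3 Velar Palatalization: no change — [ovkbm]
Rule 4 Vowel Epenthesis: [ovkbm] → [ovkbam]
Rule 5 Regressive Voicing Assimilation: [ovkbam] → [ofgbam]
Rule Rule 5 changed 2 position(s).

2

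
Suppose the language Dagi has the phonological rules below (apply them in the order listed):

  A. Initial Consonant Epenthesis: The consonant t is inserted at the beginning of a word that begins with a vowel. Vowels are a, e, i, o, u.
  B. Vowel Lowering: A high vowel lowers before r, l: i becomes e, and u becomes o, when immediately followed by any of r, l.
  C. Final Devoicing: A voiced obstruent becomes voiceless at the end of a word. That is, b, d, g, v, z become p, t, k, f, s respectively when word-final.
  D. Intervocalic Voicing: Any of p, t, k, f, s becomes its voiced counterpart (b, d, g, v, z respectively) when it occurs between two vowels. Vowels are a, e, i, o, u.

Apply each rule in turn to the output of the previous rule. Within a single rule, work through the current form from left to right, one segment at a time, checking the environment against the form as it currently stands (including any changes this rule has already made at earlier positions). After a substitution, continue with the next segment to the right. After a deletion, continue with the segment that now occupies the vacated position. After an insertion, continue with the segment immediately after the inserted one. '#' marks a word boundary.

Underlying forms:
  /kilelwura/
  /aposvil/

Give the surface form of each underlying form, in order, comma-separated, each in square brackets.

[kelelwora], [tabosvel]

/kilelwura/:
  A Initial Consonant Epenthesis: no change — [kilelwura]
  B Vowel Lowering: [kilelwura] → [kelelwora]
  C Final Devoicing: no change — [kelelwora]
  D Intervocalic Voicing: no change — [kelelwora]
/aposvil/:
  A Initial Consonant Epenthesis: [aposvil] → [taposvil]
  B Vowel Lowering: [taposvil] → [taposvel]
  C Final Devoicing: no change — [taposvel]
  D Intervocalic Voicing: [taposvel] → [tabosvel]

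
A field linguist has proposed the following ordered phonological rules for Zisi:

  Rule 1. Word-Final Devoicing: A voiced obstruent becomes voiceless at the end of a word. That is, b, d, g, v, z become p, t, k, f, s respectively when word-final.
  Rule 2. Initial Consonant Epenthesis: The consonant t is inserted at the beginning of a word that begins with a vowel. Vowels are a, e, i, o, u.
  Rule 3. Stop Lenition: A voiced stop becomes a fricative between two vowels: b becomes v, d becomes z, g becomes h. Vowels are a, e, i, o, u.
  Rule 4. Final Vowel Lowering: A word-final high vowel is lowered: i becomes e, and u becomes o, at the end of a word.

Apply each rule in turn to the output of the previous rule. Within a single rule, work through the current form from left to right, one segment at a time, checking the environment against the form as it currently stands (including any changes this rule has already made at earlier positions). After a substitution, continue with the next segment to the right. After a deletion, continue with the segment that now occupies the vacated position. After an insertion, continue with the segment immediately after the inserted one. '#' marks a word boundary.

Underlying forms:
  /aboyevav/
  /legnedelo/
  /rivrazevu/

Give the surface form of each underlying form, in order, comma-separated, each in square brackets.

[tavoyevaf], [legnezelo], [rivrazevo]

/aboyevav/:
  Rule 1 Word-Final Devoicing: [aboyevav] → [aboyevaf]
  Rule 2 Initial Consonant Epenthesis: [aboyevaf] → [taboyevaf]
  Rule 3 Stop Lenition: [taboyevaf] → [tavoyevaf]
  Rule 4 Final Vowel Lowering: no change — [tavoyevaf]
/legnedelo/:
  Rule 1 Word-Final Devoicing: no change — [legnedelo]
  Rule 2 Initial Consonant Epenthesis: no change — [legnedelo]
  Rule 3 Stop Lenition: [legnedelo] → [legnezelo]
  Rule 4 Final Vowel Lowering: no change — [legnezelo]
/rivrazevu/:
  Rule 1 Word-Final Devoicing: no change — [rivrazevu]
  Rule 2 Initial Consonant Epenthesis: no change — [rivrazevu]
  Rule 3 Stop Lenition: no change — [rivrazevu]
  Rule 4 Final Vowel Lowering: [rivrazevu] → [rivrazevo]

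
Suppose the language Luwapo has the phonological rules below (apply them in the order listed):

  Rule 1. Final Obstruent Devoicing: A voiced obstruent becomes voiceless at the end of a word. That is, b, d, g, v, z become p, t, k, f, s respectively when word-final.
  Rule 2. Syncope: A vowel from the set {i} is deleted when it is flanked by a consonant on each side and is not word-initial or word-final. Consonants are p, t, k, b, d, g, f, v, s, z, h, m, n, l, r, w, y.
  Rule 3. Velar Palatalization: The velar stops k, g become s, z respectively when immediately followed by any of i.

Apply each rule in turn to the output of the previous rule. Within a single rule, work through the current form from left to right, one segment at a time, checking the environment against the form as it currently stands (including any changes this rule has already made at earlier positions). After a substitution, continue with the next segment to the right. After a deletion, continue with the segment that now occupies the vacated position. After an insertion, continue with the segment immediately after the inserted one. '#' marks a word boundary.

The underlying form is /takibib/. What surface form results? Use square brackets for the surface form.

Rule 1 Final Obstruent Devoicing: [takibib] → [takibip]
Rule 2 Syncope: [takibip] → [takbp]
Rule 3 Velar Palatalization: no change — [takbp]

[takbp]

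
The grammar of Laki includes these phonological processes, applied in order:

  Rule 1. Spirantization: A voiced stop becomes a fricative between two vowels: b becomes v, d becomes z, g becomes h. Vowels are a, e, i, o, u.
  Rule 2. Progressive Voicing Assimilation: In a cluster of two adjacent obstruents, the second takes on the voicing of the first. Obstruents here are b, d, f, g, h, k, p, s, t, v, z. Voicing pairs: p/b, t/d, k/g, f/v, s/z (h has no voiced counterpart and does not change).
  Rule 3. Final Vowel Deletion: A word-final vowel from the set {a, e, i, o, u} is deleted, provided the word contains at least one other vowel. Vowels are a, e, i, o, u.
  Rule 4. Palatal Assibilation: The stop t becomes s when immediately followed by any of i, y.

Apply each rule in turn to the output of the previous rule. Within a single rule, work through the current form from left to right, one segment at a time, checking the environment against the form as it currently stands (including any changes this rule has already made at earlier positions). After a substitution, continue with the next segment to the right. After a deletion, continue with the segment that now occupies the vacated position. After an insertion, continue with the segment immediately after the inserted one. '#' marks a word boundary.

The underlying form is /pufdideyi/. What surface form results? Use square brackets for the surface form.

Rule 1 Spirantization: [pufdideyi] → [pufdizeyi]
Rule 2 Progressive Voicing Assimilation: [pufdizeyi] → [puftizeyi]
Rule 3 Final Vowel Deletion: [puftizeyi] → [puftizey]
Rule 4 Palatal Assibilation: [puftizey] → [pufsizey]

[pufsizey]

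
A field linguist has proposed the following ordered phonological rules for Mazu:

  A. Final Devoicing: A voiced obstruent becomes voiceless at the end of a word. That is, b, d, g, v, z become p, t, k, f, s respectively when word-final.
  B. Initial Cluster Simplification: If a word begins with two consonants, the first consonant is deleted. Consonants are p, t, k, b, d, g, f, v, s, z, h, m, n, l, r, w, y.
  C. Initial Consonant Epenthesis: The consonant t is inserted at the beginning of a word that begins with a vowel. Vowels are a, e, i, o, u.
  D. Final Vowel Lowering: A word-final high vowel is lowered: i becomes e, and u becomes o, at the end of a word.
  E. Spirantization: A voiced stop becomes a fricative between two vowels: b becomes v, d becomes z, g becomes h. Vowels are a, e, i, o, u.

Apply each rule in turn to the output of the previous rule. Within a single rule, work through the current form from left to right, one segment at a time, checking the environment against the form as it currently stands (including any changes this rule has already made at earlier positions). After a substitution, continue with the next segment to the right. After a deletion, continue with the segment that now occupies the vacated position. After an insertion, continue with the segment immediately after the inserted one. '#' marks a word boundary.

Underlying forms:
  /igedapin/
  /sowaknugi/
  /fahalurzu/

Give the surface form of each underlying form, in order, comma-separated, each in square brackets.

[tihezapin], [sowaknuhe], [fahalurzo]

/igedapin/:
  A Final Devoicing: no change — [igedapin]
  B Initial Cluster Simplification: no change — [igedapin]
  C Initial Consonant Epenthesis: [igedapin] → [tigedapin]
  D Final Vowel Lowering: no change — [tigedapin]
  E Spirantization: [tigedapin] → [tihezapin]
/sowaknugi/:
  A Final Devoicing: no change — [sowaknugi]
  B Initial Cluster Simplification: no change — [sowaknugi]
  C Initial Consonant Epenthesis: no change — [sowaknugi]
  D Final Vowel Lowering: [sowaknugi] → [sowaknuge]
  E Spirantization: [sowaknuge] → [sowaknuhe]
/fahalurzu/:
  A Final Devoicing: no change — [fahalurzu]
  B Initial Cluster Simplification: no change — [fahalurzu]
  C Initial Consonant Epenthesis: no change — [fahalurzu]
  D Final Vowel Lowering: [fahalurzu] → [fahalurzo]
  E Spirantization: no change — [fahalurzo]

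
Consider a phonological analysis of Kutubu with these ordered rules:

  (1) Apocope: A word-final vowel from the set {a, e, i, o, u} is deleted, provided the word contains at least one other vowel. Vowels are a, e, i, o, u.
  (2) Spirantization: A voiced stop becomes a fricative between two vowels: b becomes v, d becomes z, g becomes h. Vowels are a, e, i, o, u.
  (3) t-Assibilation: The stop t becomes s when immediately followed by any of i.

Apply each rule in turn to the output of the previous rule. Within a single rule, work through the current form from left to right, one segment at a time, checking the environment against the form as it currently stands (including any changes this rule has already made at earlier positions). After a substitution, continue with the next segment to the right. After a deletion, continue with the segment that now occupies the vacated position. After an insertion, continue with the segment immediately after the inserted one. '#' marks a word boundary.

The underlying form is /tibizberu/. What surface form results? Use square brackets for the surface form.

[sivizber]

(1) Apocope: [tibizberu] → [tibizber]
(2) Spirantization: [tibizber] → [tivizber]
(3) t-Assibilation: [tivizber] → [sivizber]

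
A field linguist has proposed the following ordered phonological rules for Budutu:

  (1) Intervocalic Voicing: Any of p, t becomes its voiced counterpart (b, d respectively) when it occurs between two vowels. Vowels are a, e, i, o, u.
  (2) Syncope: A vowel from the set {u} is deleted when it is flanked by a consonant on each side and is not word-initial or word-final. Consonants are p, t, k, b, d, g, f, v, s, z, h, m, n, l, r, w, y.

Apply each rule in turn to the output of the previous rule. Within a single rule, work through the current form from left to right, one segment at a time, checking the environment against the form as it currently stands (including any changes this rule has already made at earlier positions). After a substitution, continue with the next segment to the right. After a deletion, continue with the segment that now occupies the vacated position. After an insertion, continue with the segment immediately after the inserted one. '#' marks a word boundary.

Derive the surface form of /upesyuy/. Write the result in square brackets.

(1) Intervocalic Voicing: [upesyuy] → [ubesyuy]
(2) Syncope: [ubesyuy] → [ubesyy]

[ubesyy]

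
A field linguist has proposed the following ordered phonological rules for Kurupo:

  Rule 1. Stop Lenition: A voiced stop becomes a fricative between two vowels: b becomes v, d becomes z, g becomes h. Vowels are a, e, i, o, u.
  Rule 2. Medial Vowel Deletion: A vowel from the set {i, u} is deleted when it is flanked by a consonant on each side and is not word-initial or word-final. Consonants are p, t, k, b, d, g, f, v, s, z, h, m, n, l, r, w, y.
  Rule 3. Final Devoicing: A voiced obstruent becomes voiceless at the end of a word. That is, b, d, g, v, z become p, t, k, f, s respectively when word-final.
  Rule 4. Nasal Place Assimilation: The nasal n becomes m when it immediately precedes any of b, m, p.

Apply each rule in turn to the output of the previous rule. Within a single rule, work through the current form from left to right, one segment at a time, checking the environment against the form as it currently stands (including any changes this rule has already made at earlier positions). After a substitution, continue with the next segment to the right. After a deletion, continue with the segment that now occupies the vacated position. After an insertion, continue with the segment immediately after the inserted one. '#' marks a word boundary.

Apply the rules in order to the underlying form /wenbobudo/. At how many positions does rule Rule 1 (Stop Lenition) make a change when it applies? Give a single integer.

2

Rule 1 Stop Lenition: [wenbobudo] → [wenbovuzo]
Rule 2 Medial Vowel Deletion: [wenbovuzo] → [wenbovzo]
Rule 3 Final Devoicing: no change — [wenbovzo]
Rule 4 Nasal Place Assimilation: [wenbovzo] → [wembovzo]
Rule Rule 1 changed 2 position(s).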